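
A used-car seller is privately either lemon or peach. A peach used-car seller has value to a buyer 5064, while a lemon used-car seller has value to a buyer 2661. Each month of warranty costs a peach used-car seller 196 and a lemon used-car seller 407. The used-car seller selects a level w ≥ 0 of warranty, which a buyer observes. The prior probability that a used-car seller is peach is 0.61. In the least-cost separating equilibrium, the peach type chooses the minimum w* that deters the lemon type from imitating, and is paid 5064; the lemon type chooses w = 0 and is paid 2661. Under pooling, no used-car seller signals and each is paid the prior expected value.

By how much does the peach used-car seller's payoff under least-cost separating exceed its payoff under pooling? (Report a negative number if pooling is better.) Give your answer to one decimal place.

Least-cost separating signal: w* solves 2661 = 5064 − 407·w*, so w* = (5064 − 2661)/407 ≈ 5.9042.
Peach type's separating payoff: 5064 − 196 × w* = 5064 − 196 × (5064 − 2661)/407 = 5064 − 470988/407 ≈ 3906.781.
Pooling payoff: 0.61 × 5064 + 0.39 × 2661 = 4126.83.
Difference: 3906.781 − 4126.83 = -220.049, i.e. -220.0 to one decimal place.
The peach type would prefer the pooling outcome.

-220.0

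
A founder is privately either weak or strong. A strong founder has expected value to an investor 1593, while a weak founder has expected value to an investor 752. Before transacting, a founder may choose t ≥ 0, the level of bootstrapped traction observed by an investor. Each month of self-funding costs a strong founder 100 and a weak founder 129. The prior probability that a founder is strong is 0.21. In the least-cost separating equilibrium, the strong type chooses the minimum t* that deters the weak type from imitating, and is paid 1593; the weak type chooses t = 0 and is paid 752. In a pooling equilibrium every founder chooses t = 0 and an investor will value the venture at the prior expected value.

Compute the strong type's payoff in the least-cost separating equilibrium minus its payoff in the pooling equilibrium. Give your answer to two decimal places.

Least-cost separating signal: t* solves 752 = 1593 − 129·t*, so t* = (1593 − 752)/129 ≈ 6.5194.
Strong type's separating payoff: 1593 − 100 × t* = 1593 − 100 × (1593 − 752)/129 = 1593 − 84100/129 ≈ 941.0620.
Pooling payoff: 0.21 × 1593 + 0.79 × 752 = 928.61.
Difference: 941.0620 − 928.61 = 12.452, i.e. 12.45 to two decimal places.
The strong type prefers to separate.

12.45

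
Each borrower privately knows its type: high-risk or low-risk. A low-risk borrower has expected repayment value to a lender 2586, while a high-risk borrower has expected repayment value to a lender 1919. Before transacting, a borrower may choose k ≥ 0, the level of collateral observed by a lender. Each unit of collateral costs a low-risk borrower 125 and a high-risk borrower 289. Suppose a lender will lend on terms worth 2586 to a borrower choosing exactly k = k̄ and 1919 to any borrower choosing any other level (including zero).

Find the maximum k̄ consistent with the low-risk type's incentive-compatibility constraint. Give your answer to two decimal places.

Choosing k̄ yields the low-risk type 2586 − 125·k̄; choosing zero yields 1919.
The low-risk type is indifferent at 2586 − 125·k̄ = 1919, i.e. k̄ = (2586 − 1919) / 125 ≈ 5.34.
For any k̄ above 5.34 the low-risk type would rather pool at zero, so separation collapses.

5.34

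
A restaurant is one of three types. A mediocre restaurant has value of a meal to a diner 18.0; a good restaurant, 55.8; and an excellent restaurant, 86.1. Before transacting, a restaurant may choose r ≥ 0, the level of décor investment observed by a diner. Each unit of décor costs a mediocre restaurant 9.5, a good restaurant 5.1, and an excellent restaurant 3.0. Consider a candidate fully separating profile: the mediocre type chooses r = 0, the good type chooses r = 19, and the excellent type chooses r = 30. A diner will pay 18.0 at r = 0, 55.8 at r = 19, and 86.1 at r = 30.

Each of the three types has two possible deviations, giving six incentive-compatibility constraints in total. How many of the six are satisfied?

3

Mediocre (own payoff 18.0): to r=19 gives 55.8 − 9.5×19 = -124.7 → no gain ✓; to r=30 gives 86.1 − 9.5×30 = -198.9 → no gain ✓.
Good (own payoff 55.8 − 5.1×19 = -41.1): to r=0 gives 18.0 → profitable ✗; to r=30 gives 86.1 − 5.1×30 = -66.9 → no gain ✓.
Excellent (own payoff 86.1 − 3.0×30 = -3.9): to r=0 gives 18.0 → profitable ✗; to r=19 gives 55.8 − 3.0×19 = -1.2 → profitable ✗.
3 of the 6 constraints hold; not an equilibrium.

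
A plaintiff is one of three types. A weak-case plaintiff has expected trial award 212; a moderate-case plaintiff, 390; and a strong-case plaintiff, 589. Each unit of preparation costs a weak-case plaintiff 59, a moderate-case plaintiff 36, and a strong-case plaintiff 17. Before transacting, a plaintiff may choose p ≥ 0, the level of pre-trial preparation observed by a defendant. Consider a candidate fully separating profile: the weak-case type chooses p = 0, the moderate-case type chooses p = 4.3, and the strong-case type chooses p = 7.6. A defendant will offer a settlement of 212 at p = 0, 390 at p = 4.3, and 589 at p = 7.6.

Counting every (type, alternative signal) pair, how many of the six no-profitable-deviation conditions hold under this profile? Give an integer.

5

Weak-case (own payoff 212): to p=4.3 gives 390 − 59×4.3 = 136.3 → no gain ✓; to p=7.6 gives 589 − 59×7.6 = 140.6 → no gain ✓.
Strong-case (own payoff 589 − 17×7.6 = 459.8): to p=0 gives 212 → no gain ✓; to p=4.3 gives 390 − 17×4.3 = 316.9 → no gain ✓.
Moderate-case (own payoff 390 − 36×4.3 = 235.2): to p=0 gives 212 → no gain ✓; to p=7.6 gives 589 − 36×7.6 = 315.4 → profitable ✗.
5 of the 6 constraints hold; not an equilibrium.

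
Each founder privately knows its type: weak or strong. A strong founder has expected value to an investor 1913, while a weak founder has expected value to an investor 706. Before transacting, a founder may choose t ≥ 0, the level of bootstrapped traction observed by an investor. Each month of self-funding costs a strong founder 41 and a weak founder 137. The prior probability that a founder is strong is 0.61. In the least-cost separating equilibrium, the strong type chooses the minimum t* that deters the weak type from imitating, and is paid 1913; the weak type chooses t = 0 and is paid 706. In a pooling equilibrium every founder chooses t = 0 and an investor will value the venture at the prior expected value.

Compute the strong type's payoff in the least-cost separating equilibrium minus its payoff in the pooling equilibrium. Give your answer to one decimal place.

Least-cost separating signal: t* solves 706 = 1913 − 137·t*, so t* = (1913 − 706)/137 ≈ 8.8102.
Strong type's separating payoff: 1913 − 41 × t* = 1913 − 41 × (1913 − 706)/137 = 1913 − 49487/137 ≈ 1551.781.
Pooling payoff: 0.61 × 1913 + 0.39 × 706 = 1442.27.
Difference: 1551.781 − 1442.27 = 109.511, i.e. 109.5 to one decimal place.
The strong type prefers to separate.

109.5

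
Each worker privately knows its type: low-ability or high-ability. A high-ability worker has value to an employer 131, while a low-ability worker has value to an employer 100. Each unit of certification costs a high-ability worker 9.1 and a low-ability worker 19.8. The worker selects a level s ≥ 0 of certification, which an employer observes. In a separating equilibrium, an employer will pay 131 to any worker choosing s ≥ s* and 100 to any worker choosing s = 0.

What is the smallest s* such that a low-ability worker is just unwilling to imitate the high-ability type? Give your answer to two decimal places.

A low-ability worker choosing s = 0 receives 100.
Imitating at s* instead would pay 131 at cost 19.8·s*, netting 131 − 19.8·s*.
Indifference: 100 = 131 − 19.8·s*, so s* = (131 − 100) / 19.8 ≈ 1.57.
This is the low-ability type's binding incentive-compatibility constraint; any s ≥ 1.57 sustains separation on that side.

1.57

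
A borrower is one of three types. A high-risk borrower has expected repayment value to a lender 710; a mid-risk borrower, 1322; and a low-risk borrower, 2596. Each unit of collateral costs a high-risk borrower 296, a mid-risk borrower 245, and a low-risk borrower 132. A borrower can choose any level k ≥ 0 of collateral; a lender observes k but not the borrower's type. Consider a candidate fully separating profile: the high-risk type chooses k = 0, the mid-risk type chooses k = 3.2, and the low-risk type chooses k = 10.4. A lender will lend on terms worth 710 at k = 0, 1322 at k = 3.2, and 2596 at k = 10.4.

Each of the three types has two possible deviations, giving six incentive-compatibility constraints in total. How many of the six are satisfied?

Low-risk (own payoff 2596 − 132×10.4 = 1223.2): to k=0 gives 710 → no gain ✓; to k=3.2 gives 1322 − 132×3.2 = 899.6 → no gain ✓.
Mid-risk (own payoff 1322 − 245×3.2 = 538): to k=0 gives 710 → profitable ✗; to k=10.4 gives 2596 − 245×10.4 = 48 → no gain ✓.
High-risk (own payoff 710): to k=3.2 gives 1322 − 296×3.2 = 374.8 → no gain ✓; to k=10.4 gives 2596 − 296×10.4 = -482.4 → no gain ✓.
5 of the 6 constraints hold; not an equilibrium.

5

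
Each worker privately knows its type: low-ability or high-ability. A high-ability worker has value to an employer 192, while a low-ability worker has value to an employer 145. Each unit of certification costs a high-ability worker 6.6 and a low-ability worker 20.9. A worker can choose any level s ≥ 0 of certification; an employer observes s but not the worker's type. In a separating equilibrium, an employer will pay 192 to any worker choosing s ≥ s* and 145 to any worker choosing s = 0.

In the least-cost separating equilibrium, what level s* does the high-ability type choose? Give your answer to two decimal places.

A low-ability worker choosing s = 0 receives 145.
Imitating at s* instead would pay 192 at cost 20.9·s*, netting 192 − 20.9·s*.
Indifference: 145 = 192 − 20.9·s*, so s* = (192 − 145) / 20.9 ≈ 2.25.
This is the low-ability type's binding incentive-compatibility constraint; any s ≥ 2.25 sustains separation on that side.

2.25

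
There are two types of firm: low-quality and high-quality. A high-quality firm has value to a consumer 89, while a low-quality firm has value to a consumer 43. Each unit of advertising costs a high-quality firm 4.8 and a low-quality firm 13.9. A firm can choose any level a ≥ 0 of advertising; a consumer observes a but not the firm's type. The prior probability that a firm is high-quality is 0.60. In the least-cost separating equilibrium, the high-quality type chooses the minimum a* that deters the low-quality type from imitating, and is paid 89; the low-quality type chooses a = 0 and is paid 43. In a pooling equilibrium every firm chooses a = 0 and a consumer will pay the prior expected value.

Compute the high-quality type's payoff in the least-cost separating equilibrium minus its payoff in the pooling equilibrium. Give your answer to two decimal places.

Least-cost separating signal: a* solves 43 = 89 − 13.9·a*, so a* = (89 − 43)/13.9 ≈ 3.3094.
High-quality type's separating payoff: 89 − 4.8 × a* = 89 − 4.8 × (89 − 43)/13.9 = 89 − 220.8/13.9 ≈ 73.1151.
Pooling payoff: 0.60 × 89 + 0.40 × 43 = 70.6.
Difference: 73.1151 − 70.6 = 2.5151, i.e. 2.52 to two decimal places.
The high-quality type prefers to separate.

2.52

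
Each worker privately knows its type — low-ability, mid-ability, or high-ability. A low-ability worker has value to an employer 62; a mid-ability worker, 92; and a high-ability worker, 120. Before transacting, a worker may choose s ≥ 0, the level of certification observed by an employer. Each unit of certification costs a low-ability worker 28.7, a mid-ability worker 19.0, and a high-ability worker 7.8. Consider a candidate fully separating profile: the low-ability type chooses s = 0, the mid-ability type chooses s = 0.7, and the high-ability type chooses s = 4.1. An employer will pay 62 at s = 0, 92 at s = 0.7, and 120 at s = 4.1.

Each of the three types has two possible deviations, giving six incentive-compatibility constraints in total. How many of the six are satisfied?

Low-ability (own payoff 62): to s=0.7 gives 92 − 28.7×0.7 = 71.91 → profitable ✗; to s=4.1 gives 120 − 28.7×4.1 = 2.33 → no gain ✓.
Mid-ability (own payoff 92 − 19.0×0.7 = 78.7): to s=0 gives 62 → no gain ✓; to s=4.1 gives 120 − 19.0×4.1 = 42.1 → no gain ✓.
High-ability (own payoff 120 − 7.8×4.1 = 88.02): to s=0 gives 62 → no gain ✓; to s=0.7 gives 92 − 7.8×0.7 = 86.54 → no gain ✓.
5 of the 6 constraints hold; not an equilibrium.

5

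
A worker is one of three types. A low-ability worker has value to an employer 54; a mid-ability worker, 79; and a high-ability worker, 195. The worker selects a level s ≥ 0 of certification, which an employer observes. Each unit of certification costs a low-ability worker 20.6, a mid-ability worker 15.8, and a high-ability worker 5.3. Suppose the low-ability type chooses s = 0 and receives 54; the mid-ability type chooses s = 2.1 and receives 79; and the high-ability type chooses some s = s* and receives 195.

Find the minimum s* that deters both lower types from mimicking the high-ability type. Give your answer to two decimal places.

Mid-ability type (on-path payoff 79 − 15.8×2.1 = 45.82) won't mimic when 45.82 ≥ 195 − 15.8·s*, i.e. s* ≥ 9.44.
Low-ability type (on-path payoff 54) won't mimic when 54 ≥ 195 − 20.6·s*, i.e. s* ≥ 6.84.
Both must hold, so s* = max(6.84, 9.44) = 9.44. The mid-ability type's constraint binds.

9.44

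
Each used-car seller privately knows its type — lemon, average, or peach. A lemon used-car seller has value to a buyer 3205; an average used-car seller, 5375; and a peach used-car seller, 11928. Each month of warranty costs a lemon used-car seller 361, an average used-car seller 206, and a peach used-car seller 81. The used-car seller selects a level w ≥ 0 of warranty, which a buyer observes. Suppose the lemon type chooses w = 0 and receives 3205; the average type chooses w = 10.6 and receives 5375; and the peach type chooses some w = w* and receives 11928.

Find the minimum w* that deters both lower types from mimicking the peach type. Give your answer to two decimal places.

Average type (on-path payoff 5375 − 206×10.6 = 3191.4) won't mimic when 3191.4 ≥ 11928 − 206·w*, i.e. w* ≥ 42.41.
Lemon type (on-path payoff 3205) won't mimic when 3205 ≥ 11928 − 361·w*, i.e. w* ≥ 24.16.
Both must hold, so w* = max(24.16, 42.41) = 42.41. The average type's constraint binds.

42.41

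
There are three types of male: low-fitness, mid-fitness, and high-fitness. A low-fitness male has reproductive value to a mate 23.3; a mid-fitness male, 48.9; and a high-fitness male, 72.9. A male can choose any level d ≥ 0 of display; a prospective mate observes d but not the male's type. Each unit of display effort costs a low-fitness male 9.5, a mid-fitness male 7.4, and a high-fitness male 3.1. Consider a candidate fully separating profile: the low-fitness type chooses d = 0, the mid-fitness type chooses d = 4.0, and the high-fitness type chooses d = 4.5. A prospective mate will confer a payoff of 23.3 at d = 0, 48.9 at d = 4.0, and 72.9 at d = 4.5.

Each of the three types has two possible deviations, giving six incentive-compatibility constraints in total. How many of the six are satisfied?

3

High-fitness (own payoff 72.9 − 3.1×4.5 = 58.95): to d=0 gives 23.3 → no gain ✓; to d=4.0 gives 48.9 − 3.1×4.0 = 36.5 → no gain ✓.
Mid-fitness (own payoff 48.9 − 7.4×4.0 = 19.3): to d=0 gives 23.3 → profitable ✗; to d=4.5 gives 72.9 − 7.4×4.5 = 39.6 → profitable ✗.
Low-fitness (own payoff 23.3): to d=4.0 gives 48.9 − 9.5×4.0 = 10.9 → no gain ✓; to d=4.5 gives 72.9 − 9.5×4.5 = 30.15 → profitable ✗.
3 of the 6 constraints hold; not an equilibrium.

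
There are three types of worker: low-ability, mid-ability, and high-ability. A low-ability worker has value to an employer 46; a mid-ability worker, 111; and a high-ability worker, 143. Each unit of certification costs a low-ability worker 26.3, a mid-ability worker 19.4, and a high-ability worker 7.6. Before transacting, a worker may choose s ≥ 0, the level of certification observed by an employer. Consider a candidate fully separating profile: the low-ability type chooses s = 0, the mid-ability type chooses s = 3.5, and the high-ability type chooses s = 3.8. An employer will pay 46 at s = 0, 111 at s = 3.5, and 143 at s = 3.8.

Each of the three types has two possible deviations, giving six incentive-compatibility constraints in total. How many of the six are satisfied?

Low-ability (own payoff 46): to s=3.5 gives 111 − 26.3×3.5 = 18.95 → no gain ✓; to s=3.8 gives 143 − 26.3×3.8 = 43.06 → no gain ✓.
Mid-ability (own payoff 111 − 19.4×3.5 = 43.1): to s=0 gives 46 → profitable ✗; to s=3.8 gives 143 − 19.4×3.8 = 69.28 → profitable ✗.
High-ability (own payoff 143 − 7.6×3.8 = 114.12): to s=0 gives 46 → no gain ✓; to s=3.5 gives 111 − 7.6×3.5 = 84.4 → no gain ✓.
4 of the 6 constraints hold; not an equilibrium.

4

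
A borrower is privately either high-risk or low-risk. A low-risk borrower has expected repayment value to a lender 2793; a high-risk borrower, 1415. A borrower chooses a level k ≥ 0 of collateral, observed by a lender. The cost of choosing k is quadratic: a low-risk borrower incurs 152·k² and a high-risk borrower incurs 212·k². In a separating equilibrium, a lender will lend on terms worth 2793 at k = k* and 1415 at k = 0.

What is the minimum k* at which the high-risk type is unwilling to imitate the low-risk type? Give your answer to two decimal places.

The high-risk type at k = 0 receives 1415; imitating at k* yields 2793 − 212·k*².
Indifference: 1415 = 2793 − 212·k*², so k*² = (2793 − 1415) / 212 = 6.5.
k* = √6.5 ≈ 2.55.

2.55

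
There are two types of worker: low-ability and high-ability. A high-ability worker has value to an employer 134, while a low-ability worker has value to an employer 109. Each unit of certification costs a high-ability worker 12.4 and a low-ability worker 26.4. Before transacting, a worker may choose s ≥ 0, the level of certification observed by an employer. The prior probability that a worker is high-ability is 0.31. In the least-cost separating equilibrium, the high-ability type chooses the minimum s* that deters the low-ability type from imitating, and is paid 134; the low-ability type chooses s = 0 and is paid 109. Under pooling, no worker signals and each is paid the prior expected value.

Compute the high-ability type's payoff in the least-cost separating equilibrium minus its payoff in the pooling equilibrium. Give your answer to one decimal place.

5.5

Least-cost separating signal: s* solves 109 = 134 − 26.4·s*, so s* = (134 − 109)/26.4 ≈ 0.9470.
High-ability type's separating payoff: 134 − 12.4 × s* = 134 − 12.4 × (134 − 109)/26.4 = 134 − 310/26.4 ≈ 122.258.
Pooling payoff: 0.31 × 134 + 0.69 × 109 = 116.75.
Difference: 122.258 − 116.75 = 5.508, i.e. 5.5 to one decimal place.
The high-ability type prefers to separate.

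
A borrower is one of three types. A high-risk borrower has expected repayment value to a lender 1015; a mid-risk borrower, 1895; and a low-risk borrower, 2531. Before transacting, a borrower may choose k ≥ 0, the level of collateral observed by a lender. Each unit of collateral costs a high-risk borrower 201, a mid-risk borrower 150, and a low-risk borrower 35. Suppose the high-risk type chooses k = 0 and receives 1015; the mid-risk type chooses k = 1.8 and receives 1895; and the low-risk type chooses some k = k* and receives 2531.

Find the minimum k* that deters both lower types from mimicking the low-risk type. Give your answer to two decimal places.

7.54

Mid-risk type (on-path payoff 1895 − 150×1.8 = 1625) won't mimic when 1625 ≥ 2531 − 150·k*, i.e. k* ≥ 6.04.
High-risk type (on-path payoff 1015) won't mimic when 1015 ≥ 2531 − 201·k*, i.e. k* ≥ 7.54.
Both must hold, so k* = max(7.54, 6.04) = 7.54. The high-risk type's constraint binds.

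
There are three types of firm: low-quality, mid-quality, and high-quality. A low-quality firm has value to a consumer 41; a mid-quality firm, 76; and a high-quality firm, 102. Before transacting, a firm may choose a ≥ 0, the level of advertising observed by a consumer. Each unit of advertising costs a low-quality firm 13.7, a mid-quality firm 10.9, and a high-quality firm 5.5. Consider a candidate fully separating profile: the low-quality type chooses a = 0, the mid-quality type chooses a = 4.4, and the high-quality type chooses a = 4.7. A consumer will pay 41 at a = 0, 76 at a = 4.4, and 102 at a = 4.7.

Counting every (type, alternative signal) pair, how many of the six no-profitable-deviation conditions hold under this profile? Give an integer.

4

Mid-quality (own payoff 76 − 10.9×4.4 = 28.04): to a=0 gives 41 → profitable ✗; to a=4.7 gives 102 − 10.9×4.7 = 50.77 → profitable ✗.
Low-quality (own payoff 41): to a=4.4 gives 76 − 13.7×4.4 = 15.72 → no gain ✓; to a=4.7 gives 102 − 13.7×4.7 = 37.61 → no gain ✓.
High-quality (own payoff 102 − 5.5×4.7 = 76.15): to a=0 gives 41 → no gain ✓; to a=4.4 gives 76 − 5.5×4.4 = 51.8 → no gain ✓.
4 of the 6 constraints hold; not an equilibrium.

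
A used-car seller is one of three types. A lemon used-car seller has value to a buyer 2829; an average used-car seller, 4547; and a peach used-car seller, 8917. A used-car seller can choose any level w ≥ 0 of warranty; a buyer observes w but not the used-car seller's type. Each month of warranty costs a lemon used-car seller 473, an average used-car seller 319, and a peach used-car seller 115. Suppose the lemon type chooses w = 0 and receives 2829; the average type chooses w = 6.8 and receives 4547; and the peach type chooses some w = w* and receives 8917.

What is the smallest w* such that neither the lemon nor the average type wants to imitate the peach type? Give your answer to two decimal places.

Lemon type (on-path payoff 2829) won't mimic when 2829 ≥ 8917 − 473·w*, i.e. w* ≥ 12.87.
Average type (on-path payoff 4547 − 319×6.8 = 2377.8) won't mimic when 2377.8 ≥ 8917 − 319·w*, i.e. w* ≥ 20.50.
Both must hold, so w* = max(12.87, 20.50) = 20.50. The average type's constraint binds.

20.50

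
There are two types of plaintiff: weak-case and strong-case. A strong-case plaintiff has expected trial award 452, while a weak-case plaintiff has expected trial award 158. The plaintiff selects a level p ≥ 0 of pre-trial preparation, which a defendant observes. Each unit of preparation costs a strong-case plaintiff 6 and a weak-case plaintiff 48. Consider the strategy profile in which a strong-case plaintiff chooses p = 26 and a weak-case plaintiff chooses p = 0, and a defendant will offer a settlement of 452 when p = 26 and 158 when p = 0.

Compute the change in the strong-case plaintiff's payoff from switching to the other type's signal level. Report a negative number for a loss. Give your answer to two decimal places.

Playing p = 26 the strong-case plaintiff receives 452 − 6 × 26 = 296.
Deviating to p = 0 yields 158 instead.
Gain from deviating: 158 − 296 = -138.00.
The gain is negative, so the strong-case type's incentive-compatibility constraint is satisfied.

-138.00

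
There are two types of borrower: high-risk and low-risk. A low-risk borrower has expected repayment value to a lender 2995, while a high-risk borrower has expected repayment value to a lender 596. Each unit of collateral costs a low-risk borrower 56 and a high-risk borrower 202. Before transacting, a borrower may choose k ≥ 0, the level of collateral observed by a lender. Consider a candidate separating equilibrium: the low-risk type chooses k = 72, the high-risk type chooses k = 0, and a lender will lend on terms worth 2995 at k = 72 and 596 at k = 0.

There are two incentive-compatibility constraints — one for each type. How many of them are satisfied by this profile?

Low-risk type: signal → 2995 − 56 × 72 = -1037; deviate to 0 → 596. IC fails (-1037 < 596).
High-risk type: stay at 0 → 596; mimic → 2995 − 202 × 72 = -11549. IC holds (596 ≥ -11549).
1 of 2 constraints hold, so this profile is not an equilibrium.

1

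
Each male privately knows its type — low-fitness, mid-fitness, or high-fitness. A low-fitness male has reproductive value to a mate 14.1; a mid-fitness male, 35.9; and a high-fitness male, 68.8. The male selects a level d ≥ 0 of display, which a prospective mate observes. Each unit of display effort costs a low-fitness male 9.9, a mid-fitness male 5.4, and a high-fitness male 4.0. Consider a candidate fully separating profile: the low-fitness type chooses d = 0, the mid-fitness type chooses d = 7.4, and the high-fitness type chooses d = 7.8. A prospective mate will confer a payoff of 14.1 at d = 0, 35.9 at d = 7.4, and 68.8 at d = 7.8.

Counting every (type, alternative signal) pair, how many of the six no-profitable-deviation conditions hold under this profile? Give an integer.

Mid-fitness (own payoff 35.9 − 5.4×7.4 = -4.06): to d=0 gives 14.1 → profitable ✗; to d=7.8 gives 68.8 − 5.4×7.8 = 26.68 → profitable ✗.
High-fitness (own payoff 68.8 − 4.0×7.8 = 37.6): to d=0 gives 14.1 → no gain ✓; to d=7.4 gives 35.9 − 4.0×7.4 = 6.3 → no gain ✓.
Low-fitness (own payoff 14.1): to d=7.4 gives 35.9 − 9.9×7.4 = -37.36 → no gain ✓; to d=7.8 gives 68.8 − 9.9×7.8 = -8.42 → no gain ✓.
4 of the 6 constraints hold; not an equilibrium.

4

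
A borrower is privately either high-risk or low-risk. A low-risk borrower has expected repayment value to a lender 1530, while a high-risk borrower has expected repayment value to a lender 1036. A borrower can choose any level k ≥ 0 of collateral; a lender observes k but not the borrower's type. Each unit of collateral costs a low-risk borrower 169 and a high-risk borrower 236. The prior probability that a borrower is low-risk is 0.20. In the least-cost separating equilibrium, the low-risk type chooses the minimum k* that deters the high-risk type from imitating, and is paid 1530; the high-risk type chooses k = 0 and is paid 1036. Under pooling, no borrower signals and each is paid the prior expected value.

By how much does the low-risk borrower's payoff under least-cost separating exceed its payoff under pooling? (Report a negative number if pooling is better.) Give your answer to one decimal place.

41.4

Least-cost separating signal: k* solves 1036 = 1530 − 236·k*, so k* = (1530 − 1036)/236 ≈ 2.0932.
Low-risk type's separating payoff: 1530 − 169 × k* = 1530 − 169 × (1530 − 1036)/236 = 1530 − 83486/236 ≈ 1176.246.
Pooling payoff: 0.20 × 1530 + 0.80 × 1036 = 1134.8.
Difference: 1176.246 − 1134.8 = 41.446, i.e. 41.4 to one decimal place.
The low-risk type prefers to separate.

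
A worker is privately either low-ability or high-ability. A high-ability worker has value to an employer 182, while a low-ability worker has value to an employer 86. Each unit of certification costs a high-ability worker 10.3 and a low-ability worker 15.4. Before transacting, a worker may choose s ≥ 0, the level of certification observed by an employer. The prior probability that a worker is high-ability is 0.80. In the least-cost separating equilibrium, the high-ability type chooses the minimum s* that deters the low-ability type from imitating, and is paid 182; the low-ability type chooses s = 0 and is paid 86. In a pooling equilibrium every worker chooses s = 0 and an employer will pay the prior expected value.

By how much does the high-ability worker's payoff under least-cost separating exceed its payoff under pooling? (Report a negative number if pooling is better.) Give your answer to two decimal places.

Least-cost separating signal: s* solves 86 = 182 − 15.4·s*, so s* = (182 − 86)/15.4 ≈ 6.2338.
High-ability type's separating payoff: 182 − 10.3 × s* = 182 − 10.3 × (182 − 86)/15.4 = 182 − 988.8/15.4 ≈ 117.7922.
Pooling payoff: 0.80 × 182 + 0.20 × 86 = 162.8.
Difference: 117.7922 − 162.8 = -45.0078, i.e. -45.01 to two decimal places.
The high-ability type would prefer the pooling outcome.

-45.01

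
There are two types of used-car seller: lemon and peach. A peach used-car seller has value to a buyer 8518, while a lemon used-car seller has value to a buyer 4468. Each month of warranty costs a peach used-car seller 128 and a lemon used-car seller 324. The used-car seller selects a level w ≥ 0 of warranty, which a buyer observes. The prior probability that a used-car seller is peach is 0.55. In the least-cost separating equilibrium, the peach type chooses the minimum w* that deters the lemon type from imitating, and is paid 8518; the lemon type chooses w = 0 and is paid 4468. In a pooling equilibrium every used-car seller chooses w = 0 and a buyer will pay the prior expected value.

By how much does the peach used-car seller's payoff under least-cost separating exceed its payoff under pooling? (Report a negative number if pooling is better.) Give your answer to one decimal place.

Least-cost separating signal: w* solves 4468 = 8518 − 324·w*, so w* = (8518 − 4468)/324 = 12.5.
Peach type's separating payoff: 8518 − 128 × w* = 8518 − 128 × (8518 − 4468)/324 = 8518 − 518400/324 = 6918.
Pooling payoff: 0.55 × 8518 + 0.45 × 4468 = 6695.5.
Difference: 6918 − 6695.5 = 222.5.
The peach type prefers to separate.

222.5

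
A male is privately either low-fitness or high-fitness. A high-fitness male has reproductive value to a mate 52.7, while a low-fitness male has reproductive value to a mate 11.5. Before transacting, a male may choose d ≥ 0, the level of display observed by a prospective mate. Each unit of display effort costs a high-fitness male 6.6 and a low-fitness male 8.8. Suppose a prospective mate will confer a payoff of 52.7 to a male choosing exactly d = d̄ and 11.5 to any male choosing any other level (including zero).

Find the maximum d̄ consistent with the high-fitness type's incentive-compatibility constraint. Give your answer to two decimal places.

Choosing d̄ yields the high-fitness type 52.7 − 6.6·d̄; choosing zero yields 11.5.
The high-fitness type is indifferent at 52.7 − 6.6·d̄ = 11.5, i.e. d̄ = (52.7 − 11.5) / 6.6 ≈ 6.24.
For any d̄ above 6.24 the high-fitness type would rather pool at zero, so separation collapses.

6.24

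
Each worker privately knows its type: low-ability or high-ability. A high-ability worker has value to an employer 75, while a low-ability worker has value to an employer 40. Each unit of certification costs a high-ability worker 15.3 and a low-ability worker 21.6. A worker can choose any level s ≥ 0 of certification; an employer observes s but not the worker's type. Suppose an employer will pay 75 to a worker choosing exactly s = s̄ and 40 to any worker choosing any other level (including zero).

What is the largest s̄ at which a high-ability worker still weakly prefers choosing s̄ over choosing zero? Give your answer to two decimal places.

2.29

Choosing s̄ yields the high-ability type 75 − 15.3·s̄; choosing zero yields 40.
The high-ability type is indifferent at 75 − 15.3·s̄ = 40, i.e. s̄ = (75 − 40) / 15.3 ≈ 2.29.
For any s̄ above 2.29 the high-ability type would rather pool at zero, so separation collapses.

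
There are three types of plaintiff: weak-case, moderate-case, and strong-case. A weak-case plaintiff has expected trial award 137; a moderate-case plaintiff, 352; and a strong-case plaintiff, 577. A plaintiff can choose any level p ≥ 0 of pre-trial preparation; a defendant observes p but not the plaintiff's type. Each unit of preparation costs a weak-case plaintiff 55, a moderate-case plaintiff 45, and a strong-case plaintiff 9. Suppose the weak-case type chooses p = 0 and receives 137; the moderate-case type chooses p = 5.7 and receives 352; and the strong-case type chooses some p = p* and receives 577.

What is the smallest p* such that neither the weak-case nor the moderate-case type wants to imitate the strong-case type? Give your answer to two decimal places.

10.70

Weak-case type (on-path payoff 137) won't mimic when 137 ≥ 577 − 55·p*, i.e. p* ≥ 8.00.
Moderate-case type (on-path payoff 352 − 45×5.7 = 95.5) won't mimic when 95.5 ≥ 577 − 45·p*, i.e. p* ≥ 10.70.
Both must hold, so p* = max(8.00, 10.70) = 10.70. The moderate-case type's constraint binds.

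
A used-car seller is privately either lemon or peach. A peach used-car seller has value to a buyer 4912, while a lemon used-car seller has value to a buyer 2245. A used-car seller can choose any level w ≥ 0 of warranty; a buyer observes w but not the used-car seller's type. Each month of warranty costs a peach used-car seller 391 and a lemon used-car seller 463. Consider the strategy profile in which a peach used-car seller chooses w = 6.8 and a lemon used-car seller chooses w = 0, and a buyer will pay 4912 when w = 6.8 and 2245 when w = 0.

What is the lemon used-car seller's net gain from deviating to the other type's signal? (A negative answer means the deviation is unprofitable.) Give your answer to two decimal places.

Playing w = 0 the lemon used-car seller receives 2245.
Deviating to w = 6.8 brings payment 4912 at cost 463 × 6.8 = 3148.4, netting 1763.6.
Gain from deviating: 1763.6 − 2245 = -481.40.
The gain is negative, so the lemon type's incentive-compatibility constraint is satisfied.

-481.40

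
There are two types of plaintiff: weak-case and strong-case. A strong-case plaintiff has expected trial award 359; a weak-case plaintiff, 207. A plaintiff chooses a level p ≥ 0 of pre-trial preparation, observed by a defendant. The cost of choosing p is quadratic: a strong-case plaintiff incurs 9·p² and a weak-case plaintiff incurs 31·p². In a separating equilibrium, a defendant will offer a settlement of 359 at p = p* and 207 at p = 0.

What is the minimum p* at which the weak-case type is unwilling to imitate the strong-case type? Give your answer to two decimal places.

The weak-case type at p = 0 receives 207; imitating at p* yields 359 − 31·p*².
Indifference: 207 = 359 − 31·p*², so p*² = (359 − 207) / 31 ≈ 4.9032.
p* = √4.9032 ≈ 2.21.

2.21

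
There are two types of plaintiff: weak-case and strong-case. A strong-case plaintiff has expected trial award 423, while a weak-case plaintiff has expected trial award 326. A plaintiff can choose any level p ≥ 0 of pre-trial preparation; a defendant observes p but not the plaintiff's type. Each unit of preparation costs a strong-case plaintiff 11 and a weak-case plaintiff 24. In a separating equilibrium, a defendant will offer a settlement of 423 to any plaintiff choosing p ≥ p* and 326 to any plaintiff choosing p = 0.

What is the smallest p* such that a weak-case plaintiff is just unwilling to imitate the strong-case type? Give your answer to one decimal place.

4.0

A weak-case plaintiff choosing p = 0 receives 326.
Imitating at p* instead would pay 423 at cost 24·p*, netting 423 − 24·p*.
Indifference: 326 = 423 − 24·p*, so p* = (423 − 326) / 24 ≈ 4.0.
At p* the weak-case type's incentive constraint just binds; the strong-case type strictly prefers p* since its per-unit cost is lower.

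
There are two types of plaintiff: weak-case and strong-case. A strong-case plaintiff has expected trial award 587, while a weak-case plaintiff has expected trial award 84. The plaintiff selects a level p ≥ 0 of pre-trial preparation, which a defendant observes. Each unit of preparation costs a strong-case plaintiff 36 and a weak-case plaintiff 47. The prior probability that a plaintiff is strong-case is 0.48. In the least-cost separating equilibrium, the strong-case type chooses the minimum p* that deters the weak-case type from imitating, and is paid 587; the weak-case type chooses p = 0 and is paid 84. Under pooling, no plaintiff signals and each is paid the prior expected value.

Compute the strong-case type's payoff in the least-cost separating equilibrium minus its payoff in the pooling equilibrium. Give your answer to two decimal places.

Least-cost separating signal: p* solves 84 = 587 − 47·p*, so p* = (587 − 84)/47 ≈ 10.7021.
Strong-case type's separating payoff: 587 − 36 × p* = 587 − 36 × (587 − 84)/47 = 587 − 18108/47 ≈ 201.7234.
Pooling payoff: 0.48 × 587 + 0.52 × 84 = 325.44.
Difference: 201.7234 − 325.44 = -123.7166, i.e. -123.72 to two decimal places.
The strong-case type would prefer the pooling outcome.

-123.72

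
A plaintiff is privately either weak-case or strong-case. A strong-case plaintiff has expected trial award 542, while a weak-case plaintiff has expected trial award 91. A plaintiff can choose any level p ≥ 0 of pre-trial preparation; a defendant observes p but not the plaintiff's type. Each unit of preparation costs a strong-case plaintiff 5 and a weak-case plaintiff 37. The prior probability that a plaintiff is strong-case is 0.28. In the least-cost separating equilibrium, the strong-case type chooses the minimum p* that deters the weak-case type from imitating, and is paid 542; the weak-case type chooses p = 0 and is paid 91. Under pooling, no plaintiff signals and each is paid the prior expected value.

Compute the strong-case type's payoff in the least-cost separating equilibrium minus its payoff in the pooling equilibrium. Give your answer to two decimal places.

263.77

Least-cost separating signal: p* solves 91 = 542 − 37·p*, so p* = (542 − 91)/37 ≈ 12.1892.
Strong-case type's separating payoff: 542 − 5 × p* = 542 − 5 × (542 − 91)/37 = 542 − 2255/37 ≈ 481.0541.
Pooling payoff: 0.28 × 542 + 0.72 × 91 = 217.28.
Difference: 481.0541 − 217.28 = 263.7741, i.e. 263.77 to two decimal places.
The strong-case type prefers to separate.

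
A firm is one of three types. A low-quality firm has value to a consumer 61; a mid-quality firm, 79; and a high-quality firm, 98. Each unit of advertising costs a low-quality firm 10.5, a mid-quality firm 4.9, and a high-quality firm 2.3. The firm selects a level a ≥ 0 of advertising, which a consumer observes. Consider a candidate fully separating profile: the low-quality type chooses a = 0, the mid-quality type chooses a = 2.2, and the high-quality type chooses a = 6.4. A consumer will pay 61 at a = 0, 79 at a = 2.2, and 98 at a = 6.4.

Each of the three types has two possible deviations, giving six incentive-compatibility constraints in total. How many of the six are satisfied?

High-quality (own payoff 98 − 2.3×6.4 = 83.28): to a=0 gives 61 → no gain ✓; to a=2.2 gives 79 − 2.3×2.2 = 73.94 → no gain ✓.
Mid-quality (own payoff 79 − 4.9×2.2 = 68.22): to a=0 gives 61 → no gain ✓; to a=6.4 gives 98 − 4.9×6.4 = 66.64 → no gain ✓.
Low-quality (own payoff 61): to a=2.2 gives 79 − 10.5×2.2 = 55.9 → no gain ✓; to a=6.4 gives 98 − 10.5×6.4 = 30.8 → no gain ✓.
6 of the 6 constraints hold; this profile is a separating equilibrium.

6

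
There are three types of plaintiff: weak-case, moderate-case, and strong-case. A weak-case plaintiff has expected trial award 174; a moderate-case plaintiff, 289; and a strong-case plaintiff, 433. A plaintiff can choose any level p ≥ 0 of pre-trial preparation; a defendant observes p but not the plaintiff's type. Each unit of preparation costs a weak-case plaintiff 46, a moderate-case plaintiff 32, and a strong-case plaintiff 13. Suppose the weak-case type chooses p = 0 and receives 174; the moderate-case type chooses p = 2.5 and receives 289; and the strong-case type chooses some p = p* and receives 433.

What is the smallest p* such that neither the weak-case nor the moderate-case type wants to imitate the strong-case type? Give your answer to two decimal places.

Moderate-case type (on-path payoff 289 − 32×2.5 = 209) won't mimic when 209 ≥ 433 − 32·p*, i.e. p* ≥ 7.00.
Weak-case type (on-path payoff 174) won't mimic when 174 ≥ 433 − 46·p*, i.e. p* ≥ 5.63.
Both must hold, so p* = max(5.63, 7.00) = 7.00. The moderate-case type's constraint binds.

7.00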